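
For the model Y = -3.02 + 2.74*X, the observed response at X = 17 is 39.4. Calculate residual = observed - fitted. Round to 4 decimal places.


Predicted = -3.02 + 2.74 * 17 = 43.5600.
Residual = 39.4 - 43.5600 = -4.1600.

-4.1600


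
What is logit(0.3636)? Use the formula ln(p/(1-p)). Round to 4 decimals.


The odds are p/(1-p) = 0.3636 / 0.6364 = 0.5713.
logit(p) = ln(0.5713) = -0.5598.

-0.5598


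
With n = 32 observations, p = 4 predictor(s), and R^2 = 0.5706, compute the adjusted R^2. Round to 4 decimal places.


Adjusted R^2 = 1 - (1 - R^2) * (n-1)/(n-p-1).
(1 - R^2) = 0.4294.
(n-1)/(n-p-1) = 31/27.
(1 - R^2) * (n-1) = 0.4294 * 31 = 13.3114.
Divide by (n-p-1): 13.3114 / 27 = 0.4930.
Adj R^2 = 1 - 0.4930 = 0.5070.

0.5070


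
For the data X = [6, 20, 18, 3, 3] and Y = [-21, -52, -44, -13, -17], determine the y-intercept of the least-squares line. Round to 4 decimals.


The slope is b1 = -2.0791.
Sample means are xbar = 10.0000 and ybar = -29.4000.
Intercept: b0 = -29.4000 - (-2.0791)(10.0000) = -8.6086.

-8.6086


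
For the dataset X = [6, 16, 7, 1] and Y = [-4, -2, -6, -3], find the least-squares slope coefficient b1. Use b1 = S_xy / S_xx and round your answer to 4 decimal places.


The sample means are xbar = 7.5000 and ybar = -3.7500.
Compute S_xx = 117.0000 and S_xy = 11.5000.
Slope b1 = S_xy / S_xx = 11.5000 / 117.0000 = 0.0983.

0.0983


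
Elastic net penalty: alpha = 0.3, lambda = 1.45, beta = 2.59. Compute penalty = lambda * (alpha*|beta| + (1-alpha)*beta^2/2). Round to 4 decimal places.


Compute:
L1 = 0.3 * 2.59 = 0.7770.
L2 = 0.7 * 2.59^2 / 2 = 2.3478.
Penalty = 1.45 * (0.7770 + 2.3478) = 4.5310.

4.5310


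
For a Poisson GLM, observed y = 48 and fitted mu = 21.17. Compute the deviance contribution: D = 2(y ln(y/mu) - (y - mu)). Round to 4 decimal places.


First: ln(48/21.17) = 0.818616.
Then: 48 * 0.818616 = 39.293568.
y - mu = 48 - 21.17 = 26.83.
D = 2(39.293568 - 26.83) = 24.927136, which rounds to 24.9271.

24.9271


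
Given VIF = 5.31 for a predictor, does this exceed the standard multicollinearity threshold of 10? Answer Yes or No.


Compare VIF = 5.31 to the threshold of 10.
5.31 < 10, so the answer is No.

No


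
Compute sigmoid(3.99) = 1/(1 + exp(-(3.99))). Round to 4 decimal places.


Compute exp(-3.9900) = 0.0185.
Sigmoid = 1 / (1 + 0.0185) = 1 / 1.0185 = 0.9818.

0.9818


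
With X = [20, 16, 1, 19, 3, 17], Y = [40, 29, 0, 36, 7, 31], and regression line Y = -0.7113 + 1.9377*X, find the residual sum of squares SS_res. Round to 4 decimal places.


Predicted values from Y = -0.7113 + 1.9377*X.
Residuals: [1.9573, -1.2919, -1.2264, -0.1050, 1.8982, -1.2296].
SSres = 12.1302.

12.1302


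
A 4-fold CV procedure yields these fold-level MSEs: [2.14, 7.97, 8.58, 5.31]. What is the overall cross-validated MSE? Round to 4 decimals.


Sum of fold MSEs = 24.0000.
Average = 24.0000 / 4 = 6.0000.

6.0000


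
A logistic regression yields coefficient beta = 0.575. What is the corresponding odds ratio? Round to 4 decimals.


The odds ratio is computed as:
OR = e^(0.575) = 1.7771.

1.7771


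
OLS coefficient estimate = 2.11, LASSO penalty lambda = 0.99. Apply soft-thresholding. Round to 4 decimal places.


|beta_OLS| = 2.11.
lambda = 0.99.
Since |beta| > lambda, coefficient = sign(beta)*(|beta| - lambda) = 1.1200.
Result = 1.1200.

1.1200


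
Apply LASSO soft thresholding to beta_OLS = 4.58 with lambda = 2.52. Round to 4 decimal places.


|beta_OLS| = 4.58.
lambda = 2.52.
Since |beta| > lambda, coefficient = sign(beta)*(|beta| - lambda) = 2.0600.
Result = 2.0600.

2.0600


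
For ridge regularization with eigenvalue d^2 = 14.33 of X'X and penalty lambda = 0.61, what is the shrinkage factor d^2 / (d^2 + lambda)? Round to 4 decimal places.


Compute the denominator: 14.33 + 0.61 = 14.9400.
Shrinkage factor = 14.33 / 14.9400 = 0.9592.

0.9592


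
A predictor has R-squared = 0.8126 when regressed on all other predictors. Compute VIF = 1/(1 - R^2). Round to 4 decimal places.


Denominator: 1 - 0.8126 = 0.1874.
VIF = 1 / 0.1874 = 5.3362.

5.3362


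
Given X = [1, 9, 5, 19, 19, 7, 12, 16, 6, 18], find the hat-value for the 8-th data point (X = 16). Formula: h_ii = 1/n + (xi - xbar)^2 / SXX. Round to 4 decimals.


Mean of X: xbar = 11.2000.
SXX = 383.6000.
For X = 16: h = 1/10 + (16 - 11.2000)^2/383.6000 = 0.1601.

0.1601


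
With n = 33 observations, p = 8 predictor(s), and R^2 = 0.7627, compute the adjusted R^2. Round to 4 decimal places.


Using the formula:
(1 - 0.7627) = 0.2373.
Multiply by 32/24: 0.2373 * 32 = 7.5936, then 7.5936 / 24 = 0.3164.
Adj R^2 = 1 - 0.3164 = 0.6836.

0.6836


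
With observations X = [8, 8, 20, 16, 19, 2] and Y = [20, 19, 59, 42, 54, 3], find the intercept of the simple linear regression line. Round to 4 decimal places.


First find the slope: b1 = 3.0639.
Means: xbar = 12.1667, ybar = 32.8333.
b0 = ybar - b1 * xbar = 32.8333 - 3.0639 * 12.1667 = -4.4441.

-4.4441


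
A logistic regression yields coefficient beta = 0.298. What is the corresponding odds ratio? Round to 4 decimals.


exp(0.298) = 1.3472.
So the odds ratio is 1.3472.

1.3472


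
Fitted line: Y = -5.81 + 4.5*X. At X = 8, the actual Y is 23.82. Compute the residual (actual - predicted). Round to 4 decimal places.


Predicted = -5.81 + 4.5 * 8 = 30.1900.
Residual = 23.82 - 30.1900 = -6.3700.

-6.3700


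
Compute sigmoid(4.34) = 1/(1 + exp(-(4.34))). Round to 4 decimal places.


First, exp(-4.3400) = 0.0130.
Then sigma(z) = 1/(1 + 0.0130) = 0.9871.

0.9871


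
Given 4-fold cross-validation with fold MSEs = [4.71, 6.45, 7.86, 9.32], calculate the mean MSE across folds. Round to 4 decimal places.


Total MSE across folds = 28.3400.
CV-MSE = 28.3400/4 = 7.0850.

7.0850


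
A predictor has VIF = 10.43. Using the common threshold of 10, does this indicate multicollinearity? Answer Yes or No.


Compare VIF = 10.43 to the threshold of 10.
10.43 >= 10, so the answer is Yes.

Yes


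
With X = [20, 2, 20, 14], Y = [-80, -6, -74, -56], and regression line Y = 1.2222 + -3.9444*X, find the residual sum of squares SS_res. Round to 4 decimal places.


Predicted values from Y = 1.2222 + -3.9444*X.
Residuals: [-2.3342, 0.6666, 3.6658, -2.0006].
SSres = 23.3333.

23.3333


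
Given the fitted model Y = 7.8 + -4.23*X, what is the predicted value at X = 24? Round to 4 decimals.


Predicted value:
Y = 7.8 + (-4.23)(24) = 7.8 + -101.5200 = -93.7200.

-93.7200


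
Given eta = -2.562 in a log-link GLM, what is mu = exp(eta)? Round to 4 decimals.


Apply the inverse link:
mu = e^-2.562 = 0.0772.

0.0772


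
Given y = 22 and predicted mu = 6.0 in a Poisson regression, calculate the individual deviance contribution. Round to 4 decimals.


Compute y*ln(y/mu) = 22*ln(22/6.0) = 22*1.299283 = 28.584226.
y - mu = 16.0.
D = 2*(28.584226 - (16.0)) = 25.168452, which rounds to 25.1685.

25.1685


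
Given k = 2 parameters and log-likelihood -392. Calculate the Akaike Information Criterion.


AIC = 2*2 - 2*(-392).
= 4 + 784 = 788.

788


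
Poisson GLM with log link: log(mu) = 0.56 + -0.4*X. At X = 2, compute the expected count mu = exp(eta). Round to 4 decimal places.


Linear predictor: eta = 0.56 + (-0.4)(2) = -0.2400.
Expected count: mu = exp(-0.2400) = 0.7866.

0.7866


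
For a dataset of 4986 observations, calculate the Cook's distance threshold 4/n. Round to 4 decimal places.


Using the rule of thumb:
Threshold = 4 / 4986 = 0.0008.

0.0008


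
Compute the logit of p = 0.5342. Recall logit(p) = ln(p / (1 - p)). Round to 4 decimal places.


Compute the odds: 0.5342/0.4658 = 1.1468.
Take the natural log: ln(1.1468) = 0.1370.

0.1370


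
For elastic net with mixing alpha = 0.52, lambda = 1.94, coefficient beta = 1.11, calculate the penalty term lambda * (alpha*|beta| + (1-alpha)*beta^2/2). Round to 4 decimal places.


Compute:
L1 = 0.52 * 1.11 = 0.5772.
L2 = 0.48 * 1.11^2 / 2 = 0.2957.
Penalty = 1.94 * (0.5772 + 0.2957) = 1.6934.

1.6934


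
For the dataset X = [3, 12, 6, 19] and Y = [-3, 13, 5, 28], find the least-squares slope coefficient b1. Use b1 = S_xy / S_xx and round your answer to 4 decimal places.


First compute the means: xbar = 10.0000, ybar = 10.7500.
Then S_xx = sum((xi - xbar)^2) = 150.0000.
S_xy = sum((xi - xbar)(yi - ybar)) = 279.0000.
b1 = S_xy / S_xx = 279.0000 / 150.0000 = 1.8600.

1.8600


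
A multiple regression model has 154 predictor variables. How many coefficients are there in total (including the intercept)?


Including the intercept, the model has 154 predictor coefficients + 1 intercept.
Total = 155.

155


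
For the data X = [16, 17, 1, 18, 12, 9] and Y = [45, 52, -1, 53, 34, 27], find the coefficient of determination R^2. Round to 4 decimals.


The fitted line is Y = -3.4118 + 3.1571*X.
SSres = 12.3932, SStot = 2074.0000.
R^2 = 1 - SSres/SStot = 0.9940.

0.9940


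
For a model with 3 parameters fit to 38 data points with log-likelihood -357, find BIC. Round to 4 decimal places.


ln(38) = 3.637586.
k * ln(n) = 3 * 3.637586 = 10.912758.
-2L = 714.
BIC = 10.912758 + 714 = 724.912758, which rounds to 724.9128.

724.9128


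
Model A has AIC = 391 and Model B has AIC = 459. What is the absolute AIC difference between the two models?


|AIC_A - AIC_B| = |391 - 459| = 68.
Model A is preferred (lower AIC).

68


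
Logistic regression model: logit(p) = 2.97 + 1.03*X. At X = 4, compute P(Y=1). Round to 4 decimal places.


z = 2.97 + 1.03 * 4 = 7.0900.
Sigmoid: P = 1 / (1 + exp(-7.0900)) = 0.9992.

0.9992


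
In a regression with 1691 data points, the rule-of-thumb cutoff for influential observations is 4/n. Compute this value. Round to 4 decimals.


The threshold is 4/n.
4/1691 = 0.0024.

0.0024


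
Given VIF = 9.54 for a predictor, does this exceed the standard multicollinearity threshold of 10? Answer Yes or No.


Check: VIF = 9.54 vs threshold = 10.
Since 9.54 < 10, the answer is No.

No


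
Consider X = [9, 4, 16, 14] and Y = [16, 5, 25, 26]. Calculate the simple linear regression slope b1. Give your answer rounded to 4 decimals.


Calculate xbar = 10.7500, ybar = 18.0000.
S_xx = 86.7500, S_xy = 154.0000.
Using b1 = S_xy / S_xx = 154.0000 / 86.7500, we get b1 = 1.7752.

1.7752


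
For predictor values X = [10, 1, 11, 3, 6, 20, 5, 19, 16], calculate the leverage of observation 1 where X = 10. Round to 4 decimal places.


Compute xbar = 10.1111 with n = 9 observations.
SXX = 388.8889.
Leverage = 1/9 + (10 - 10.1111)^2/388.8889 = 0.1111.

0.1111


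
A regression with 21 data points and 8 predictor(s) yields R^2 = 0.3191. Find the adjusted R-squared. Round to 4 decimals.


Plug in: Adj R^2 = 1 - (1 - 0.3191) * 20/12.
= 1 - 0.6809 * 20/12
= 1 - 13.6180 / 12
= 1 - 1.1348 = -0.1348.

-0.1348


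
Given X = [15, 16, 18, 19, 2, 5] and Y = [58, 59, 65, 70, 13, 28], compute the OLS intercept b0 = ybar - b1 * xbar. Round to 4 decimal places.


The slope is b1 = 3.1748.
Sample means are xbar = 12.5000 and ybar = 48.8333.
Intercept: b0 = 48.8333 - (3.1748)(12.5000) = 9.1489.

9.1489


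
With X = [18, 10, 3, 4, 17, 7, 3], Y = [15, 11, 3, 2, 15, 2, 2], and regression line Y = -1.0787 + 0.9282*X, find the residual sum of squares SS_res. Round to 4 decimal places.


Compute predicted values, then residuals = yi - yhat_i.
Residuals: [-0.6289, 2.7967, 1.2941, -0.6341, 0.2993, -3.4187, 0.2941].
SSres = sum(residual^2) = 22.1574.

22.1574


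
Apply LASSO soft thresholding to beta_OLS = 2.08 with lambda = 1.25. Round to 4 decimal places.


|beta_OLS| = 2.08.
lambda = 1.25.
Since |beta| > lambda, coefficient = sign(beta)*(|beta| - lambda) = 0.8300.
Result = 0.8300.

0.8300


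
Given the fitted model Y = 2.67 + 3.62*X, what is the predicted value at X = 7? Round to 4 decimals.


Plug X = 7 into Y = 2.67 + 3.62*X:
Y = 2.67 + 25.3400 = 28.0100.

28.0100


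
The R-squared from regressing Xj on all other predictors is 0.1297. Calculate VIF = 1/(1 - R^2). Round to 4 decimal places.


Using VIF = 1/(1 - R^2_j):
1 - 0.1297 = 0.8703.
VIF = 1.1490.

1.1490


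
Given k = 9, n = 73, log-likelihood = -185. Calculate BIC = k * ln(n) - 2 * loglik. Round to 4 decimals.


Compute k*ln(n) = 9*ln(73) = 9*4.290459 = 38.614131.
Then -2*loglik = 370.
BIC = 38.614131 + 370 = 408.614131, which rounds to 408.6141.

408.6141


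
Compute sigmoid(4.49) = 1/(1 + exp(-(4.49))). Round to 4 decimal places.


Compute exp(-4.4900) = 0.0112.
Sigmoid = 1 / (1 + 0.0112) = 1 / 1.0112 = 0.9889.

0.9889


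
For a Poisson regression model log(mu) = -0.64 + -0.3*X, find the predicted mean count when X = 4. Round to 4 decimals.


Compute eta = -0.64 + -0.3 * 4 = -1.8400.
Apply inverse link: mu = e^-1.8400 = 0.1588.

0.1588


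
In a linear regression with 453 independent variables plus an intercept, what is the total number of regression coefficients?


Including the intercept, the model has 453 predictor coefficients + 1 intercept.
Total = 454.

454


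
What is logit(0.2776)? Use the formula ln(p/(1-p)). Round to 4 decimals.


Compute the odds: 0.2776/0.7224 = 0.3843.
Take the natural log: ln(0.3843) = -0.9564.

-0.9564


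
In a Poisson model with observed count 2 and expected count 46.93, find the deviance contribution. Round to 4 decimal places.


Compute y*ln(y/mu) = 2*ln(2/46.93) = 2*-3.155510 = -6.311020.
y - mu = -44.93.
D = 2*(-6.311020 - (-44.93)) = 77.237960, which rounds to 77.2380.

77.2380


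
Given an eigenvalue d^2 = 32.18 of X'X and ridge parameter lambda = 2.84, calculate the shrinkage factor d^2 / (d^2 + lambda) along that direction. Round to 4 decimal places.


d^2 + lambda = 32.18 + 2.84 = 35.0200.
Shrinkage factor = 32.18/35.0200 = 0.9189.

0.9189


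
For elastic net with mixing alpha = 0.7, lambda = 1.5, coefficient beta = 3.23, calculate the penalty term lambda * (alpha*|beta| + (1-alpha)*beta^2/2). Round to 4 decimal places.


Compute:
L1 = 0.7 * 3.23 = 2.2610.
L2 = 0.3 * 3.23^2 / 2 = 1.5649.
Penalty = 1.5 * (2.2610 + 1.5649) = 5.7389.

5.7389


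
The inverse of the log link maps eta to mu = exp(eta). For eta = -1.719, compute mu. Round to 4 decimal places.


The inverse log link gives:
mu = exp(-1.719) = 0.1792.

0.1792


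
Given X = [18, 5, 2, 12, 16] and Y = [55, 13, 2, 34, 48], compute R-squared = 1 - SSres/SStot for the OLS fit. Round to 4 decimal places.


The fitted line is Y = -4.1831 + 3.2626*X.
SSres = 2.0199, SStot = 2037.2000.
R^2 = 1 - SSres/SStot = 0.9990.

0.9990


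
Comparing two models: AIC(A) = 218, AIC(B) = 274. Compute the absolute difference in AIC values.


Compute |218 - 274| = 56.
Model A has the smaller AIC.

56


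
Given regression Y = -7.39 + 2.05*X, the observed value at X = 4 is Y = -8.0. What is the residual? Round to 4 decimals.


Predicted = -7.39 + 2.05 * 4 = 0.8100.
Residual = -8.0 - 0.8100 = -8.8100.

-8.8100


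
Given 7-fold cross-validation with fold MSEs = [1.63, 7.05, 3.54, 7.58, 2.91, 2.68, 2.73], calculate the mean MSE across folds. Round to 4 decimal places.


Sum of fold MSEs = 28.1200.
Average = 28.1200 / 7 = 4.0171.

4.0171


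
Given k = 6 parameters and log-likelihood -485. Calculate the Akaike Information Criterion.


AIC = 2*6 - 2*(-485).
= 12 + 970 = 982.

982


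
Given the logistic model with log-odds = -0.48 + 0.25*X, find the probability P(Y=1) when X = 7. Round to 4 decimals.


Compute z = -0.48 + (0.25)(7) = 1.2700.
exp(-z) = 0.2808.
P = 1/(1 + 0.2808) = 0.7807.

0.7807


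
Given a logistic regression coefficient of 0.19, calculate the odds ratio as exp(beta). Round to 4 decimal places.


exp(0.19) = 1.2092.
So the odds ratio is 1.2092.

1.2092


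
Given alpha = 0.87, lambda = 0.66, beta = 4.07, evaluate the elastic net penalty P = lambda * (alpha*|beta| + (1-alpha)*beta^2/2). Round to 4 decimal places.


alpha * |beta| = 0.87 * 4.07 = 3.5409.
(1-alpha) * beta^2/2 = 0.13 * 16.5649/2 = 1.0767.
Total = 0.66 * (3.5409 + 1.0767) = 3.0476.

3.0476


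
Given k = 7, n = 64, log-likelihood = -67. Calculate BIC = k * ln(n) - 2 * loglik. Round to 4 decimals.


ln(64) = 4.158883.
k * ln(n) = 7 * 4.158883 = 29.112181.
-2L = 134.
BIC = 29.112181 + 134 = 163.112181, which rounds to 163.1122.

163.1122


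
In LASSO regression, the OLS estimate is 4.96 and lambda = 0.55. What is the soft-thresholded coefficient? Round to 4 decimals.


Absolute value: |4.96| = 4.96.
Compare to lambda = 0.55.
Since |beta| > lambda, coefficient = sign(beta)*(|beta| - lambda) = 4.4100.

4.4100


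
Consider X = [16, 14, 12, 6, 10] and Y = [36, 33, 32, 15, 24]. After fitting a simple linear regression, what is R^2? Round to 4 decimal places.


The fitted line is Y = 2.9189 + 2.1622*X.
SSres = 13.2432, SStot = 290.0000.
R^2 = 1 - SSres/SStot = 0.9543.

0.9543


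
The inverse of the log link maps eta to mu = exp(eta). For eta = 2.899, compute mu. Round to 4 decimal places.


Apply the inverse link:
mu = e^2.899 = 18.1560.

18.1560


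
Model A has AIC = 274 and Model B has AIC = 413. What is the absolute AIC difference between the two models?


Absolute difference = |274 - 413| = 139.
The model with lower AIC (A) is preferred.

139


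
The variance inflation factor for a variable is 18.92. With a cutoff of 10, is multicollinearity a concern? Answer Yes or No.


The threshold is 10.
VIF = 18.92 is >= 10.
Multicollinearity indication: Yes.

Yes


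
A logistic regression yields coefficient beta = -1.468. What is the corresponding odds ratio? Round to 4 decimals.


The odds ratio is computed as:
OR = e^(-1.468) = 0.2304.

0.2304


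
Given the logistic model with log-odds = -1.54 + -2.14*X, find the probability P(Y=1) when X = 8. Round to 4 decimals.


Linear predictor: z = -1.54 + -2.14 * 8 = -18.6600.
P = 1/(1 + exp(18.6600)) = 1/(1 + 127038404.9640) = 0.0000.

0.0000


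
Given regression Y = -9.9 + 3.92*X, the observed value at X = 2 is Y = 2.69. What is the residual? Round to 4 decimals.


Predicted = -9.9 + 3.92 * 2 = -2.0600.
Residual = 2.69 - -2.0600 = 4.7500.

4.7500


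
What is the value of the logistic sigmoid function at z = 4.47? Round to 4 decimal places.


exp(-4.4700) = 0.0114.
1 + exp(-z) = 1.0114.
sigmoid = 1/1.0114 = 0.9887.

0.9887


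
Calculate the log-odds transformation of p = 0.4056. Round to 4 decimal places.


The odds are p/(1-p) = 0.4056 / 0.5944 = 0.6824.
logit(p) = ln(0.6824) = -0.3822.

-0.3822


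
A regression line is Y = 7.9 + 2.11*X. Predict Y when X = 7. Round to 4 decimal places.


Plug X = 7 into Y = 7.9 + 2.11*X:
Y = 7.9 + 14.7700 = 22.6700.

22.6700


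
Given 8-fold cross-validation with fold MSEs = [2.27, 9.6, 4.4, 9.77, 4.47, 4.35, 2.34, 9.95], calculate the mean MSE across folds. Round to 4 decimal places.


Total MSE across folds = 47.1500.
CV-MSE = 47.1500/8 = 5.8938.

5.8938


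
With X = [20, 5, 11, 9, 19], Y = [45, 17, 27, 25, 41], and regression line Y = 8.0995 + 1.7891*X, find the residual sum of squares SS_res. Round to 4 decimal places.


Predicted values from Y = 8.0995 + 1.7891*X.
Residuals: [1.1185, -0.0450, -0.7796, 0.7986, -1.0924].
SSres = 3.6919.

3.6919


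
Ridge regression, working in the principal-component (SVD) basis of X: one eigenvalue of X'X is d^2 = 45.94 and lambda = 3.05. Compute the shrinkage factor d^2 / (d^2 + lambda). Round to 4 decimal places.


Compute the denominator: 45.94 + 3.05 = 48.9900.
Shrinkage factor = 45.94 / 48.9900 = 0.9377.

0.9377


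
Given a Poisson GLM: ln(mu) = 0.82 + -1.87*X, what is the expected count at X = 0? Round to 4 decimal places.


Linear predictor: eta = 0.82 + (-1.87)(0) = 0.8200.
Expected count: mu = exp(0.8200) = 2.2705.

2.2705


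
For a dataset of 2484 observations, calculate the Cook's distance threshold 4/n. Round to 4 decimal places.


Using the rule of thumb:
Threshold = 4 / 2484 = 0.0016.

0.0016


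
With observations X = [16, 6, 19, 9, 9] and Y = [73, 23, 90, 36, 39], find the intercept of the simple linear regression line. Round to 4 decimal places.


Compute b1 = 5.1448 from the OLS formula.
With xbar = 11.8000 and ybar = 52.2000, the intercept is:
b0 = 52.2000 - 5.1448 * 11.8000 = -8.5084.

-8.5084


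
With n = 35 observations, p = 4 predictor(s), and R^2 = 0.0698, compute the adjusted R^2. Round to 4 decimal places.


Adjusted R^2 = 1 - (1 - R^2) * (n-1)/(n-p-1).
(1 - R^2) = 0.9302.
(n-1)/(n-p-1) = 34/30.
(1 - R^2) * (n-1) = 0.9302 * 34 = 31.6268.
Divide by (n-p-1): 31.6268 / 30 = 1.0542.
Adj R^2 = 1 - 1.0542 = -0.0542.

-0.0542


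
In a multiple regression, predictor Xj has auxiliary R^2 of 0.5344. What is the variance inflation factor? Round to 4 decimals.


Using VIF = 1/(1 - R^2_j):
1 - 0.5344 = 0.4656.
VIF = 2.1478.

2.1478


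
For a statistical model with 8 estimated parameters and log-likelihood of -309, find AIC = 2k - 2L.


Compute:
2k = 2*8 = 16.
-2*loglik = -2*(-309) = 618.
AIC = 16 + 618 = 634.

634


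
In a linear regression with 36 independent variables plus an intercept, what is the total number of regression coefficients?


Total coefficients = number of predictors + 1 (for the intercept).
= 36 + 1 = 37.

37


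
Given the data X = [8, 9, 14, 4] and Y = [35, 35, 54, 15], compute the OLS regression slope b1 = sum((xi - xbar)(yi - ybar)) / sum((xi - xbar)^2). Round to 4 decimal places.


First compute the means: xbar = 8.7500, ybar = 34.7500.
Then S_xx = sum((xi - xbar)^2) = 50.7500.
S_xy = sum((xi - xbar)(yi - ybar)) = 194.7500.
b1 = S_xy / S_xx = 194.7500 / 50.7500 = 3.8374.

3.8374


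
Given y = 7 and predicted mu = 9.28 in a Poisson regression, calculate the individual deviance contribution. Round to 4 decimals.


First: ln(7/9.28) = -0.281951.
Then: 7 * -0.281951 = -1.973657.
y - mu = 7 - 9.28 = -2.28.
D = 2(-1.973657 - -2.28) = 0.612686, which rounds to 0.6127.

0.6127


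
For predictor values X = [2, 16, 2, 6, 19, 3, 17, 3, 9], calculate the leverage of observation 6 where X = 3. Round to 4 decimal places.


Compute xbar = 8.5556 with n = 9 observations.
SXX = 390.2222.
Leverage = 1/9 + (3 - 8.5556)^2/390.2222 = 0.1902.

0.1902


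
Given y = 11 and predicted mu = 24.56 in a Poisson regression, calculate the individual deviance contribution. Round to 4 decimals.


Compute y*ln(y/mu) = 11*ln(11/24.56) = 11*-0.803224 = -8.835464.
y - mu = -13.56.
D = 2*(-8.835464 - (-13.56)) = 9.449072, which rounds to 9.4491.

9.4491


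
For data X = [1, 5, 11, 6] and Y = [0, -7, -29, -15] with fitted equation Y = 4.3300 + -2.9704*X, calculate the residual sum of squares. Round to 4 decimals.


Compute predicted values, then residuals = yi - yhat_i.
Residuals: [-1.3596, 3.5220, -0.6556, -1.5076].
SSres = sum(residual^2) = 16.9557.

16.9557


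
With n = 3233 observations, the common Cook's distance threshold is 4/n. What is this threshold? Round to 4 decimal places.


The threshold is 4/n.
4/3233 = 0.0012.

0.0012


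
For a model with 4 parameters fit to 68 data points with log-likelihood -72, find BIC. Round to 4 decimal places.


ln(68) = 4.219508.
k * ln(n) = 4 * 4.219508 = 16.878032.
-2L = 144.
BIC = 16.878032 + 144 = 160.878032, which rounds to 160.8780.

160.8780


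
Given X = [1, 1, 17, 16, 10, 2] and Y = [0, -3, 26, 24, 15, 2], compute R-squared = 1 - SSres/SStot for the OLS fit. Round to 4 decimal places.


After computing the OLS fit (b0=-2.5074, b1=1.6818):
SSres = 7.3612, SStot = 807.3333.
R^2 = 1 - 7.3612/807.3333 = 0.9909.

0.9909


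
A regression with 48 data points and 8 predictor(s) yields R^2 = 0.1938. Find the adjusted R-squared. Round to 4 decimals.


Adjusted R^2 = 1 - (1 - R^2) * (n-1)/(n-p-1).
(1 - R^2) = 0.8062.
(n-1)/(n-p-1) = 47/39.
(1 - R^2) * (n-1) = 0.8062 * 47 = 37.8914.
Divide by (n-p-1): 37.8914 / 39 = 0.9716.
Adj R^2 = 1 - 0.9716 = 0.0284.

0.0284


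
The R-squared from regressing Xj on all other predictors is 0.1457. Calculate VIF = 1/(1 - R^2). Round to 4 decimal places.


VIF = 1 / (1 - 0.1457).
= 1 / 0.8543 = 1.1705.

1.1705


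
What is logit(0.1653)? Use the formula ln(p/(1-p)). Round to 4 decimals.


The odds are p/(1-p) = 0.1653 / 0.8347 = 0.1980.
logit(p) = ln(0.1980) = -1.6193.

-1.6193


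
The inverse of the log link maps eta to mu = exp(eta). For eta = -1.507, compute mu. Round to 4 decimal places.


Apply the inverse link:
mu = e^-1.507 = 0.2216.

0.2216


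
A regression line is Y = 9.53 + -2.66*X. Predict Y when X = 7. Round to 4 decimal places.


Plug X = 7 into Y = 9.53 + -2.66*X:
Y = 9.53 + -18.6200 = -9.0900.

-9.0900


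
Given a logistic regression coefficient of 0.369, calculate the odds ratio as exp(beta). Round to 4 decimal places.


exp(0.369) = 1.4463.
So the odds ratio is 1.4463.

1.4463


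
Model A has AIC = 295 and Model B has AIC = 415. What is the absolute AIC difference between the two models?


|AIC_A - AIC_B| = |295 - 415| = 120.
Model A is preferred (lower AIC).

120


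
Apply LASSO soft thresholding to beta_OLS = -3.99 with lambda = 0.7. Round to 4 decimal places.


Absolute value: |-3.99| = 3.99.
Compare to lambda = 0.7.
Since |beta| > lambda, coefficient = sign(beta)*(|beta| - lambda) = -3.2900.

-3.2900


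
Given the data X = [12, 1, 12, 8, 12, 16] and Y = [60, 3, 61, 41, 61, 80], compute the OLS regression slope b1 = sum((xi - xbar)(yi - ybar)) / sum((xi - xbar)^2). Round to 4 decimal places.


Calculate xbar = 10.1667, ybar = 51.0000.
S_xx = 132.8333, S_xy = 684.0000.
Using b1 = S_xy / S_xx = 684.0000 / 132.8333, we get b1 = 5.1493.

5.1493


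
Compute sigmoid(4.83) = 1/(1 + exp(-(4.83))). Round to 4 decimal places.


exp(-4.8300) = 0.0080.
1 + exp(-z) = 1.0080.
sigmoid = 1/1.0080 = 0.9921.

0.9921


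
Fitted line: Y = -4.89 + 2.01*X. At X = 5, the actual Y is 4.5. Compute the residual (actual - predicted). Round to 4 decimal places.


Fitted value at X = 5 is yhat = -4.89 + 2.01*5 = 5.1600.
Residual = 4.5 - 5.1600 = -0.6600.

-0.6600


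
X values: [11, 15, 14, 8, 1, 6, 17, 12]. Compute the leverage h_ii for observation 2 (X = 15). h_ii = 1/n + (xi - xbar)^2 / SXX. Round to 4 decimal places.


n = 8, xbar = 10.5000.
SXX = sum((xi - xbar)^2) = 194.0000.
h = 1/8 + (15 - 10.5000)^2 / 194.0000 = 0.2294.

0.2294


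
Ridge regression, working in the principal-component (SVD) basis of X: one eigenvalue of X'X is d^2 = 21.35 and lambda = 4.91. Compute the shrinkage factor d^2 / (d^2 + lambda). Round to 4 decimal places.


d^2 + lambda = 21.35 + 4.91 = 26.2600.
Shrinkage factor = 21.35/26.2600 = 0.8130.

0.8130


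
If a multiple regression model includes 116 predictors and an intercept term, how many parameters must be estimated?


Each predictor gets one coefficient, plus one intercept.
Total parameters = 116 + 1 = 117.

117


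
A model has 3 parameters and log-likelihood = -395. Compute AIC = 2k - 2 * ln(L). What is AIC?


AIC = 2k - 2*loglik = 2(3) - 2(-395).
= 6 + 790 = 796.

796


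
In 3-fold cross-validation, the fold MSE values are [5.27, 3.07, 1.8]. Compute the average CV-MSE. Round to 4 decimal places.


Total MSE across folds = 10.1400.
CV-MSE = 10.1400/3 = 3.3800.

3.3800


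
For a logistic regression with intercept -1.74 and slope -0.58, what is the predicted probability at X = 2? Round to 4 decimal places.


z = -1.74 + -0.58 * 2 = -2.9000.
Sigmoid: P = 1 / (1 + exp(2.9000)) = 0.0522.

0.0522


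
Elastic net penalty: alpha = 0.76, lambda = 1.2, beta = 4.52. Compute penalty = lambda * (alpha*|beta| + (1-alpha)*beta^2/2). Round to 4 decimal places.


alpha * |beta| = 0.76 * 4.52 = 3.4352.
(1-alpha) * beta^2/2 = 0.24 * 20.4304/2 = 2.4516.
Total = 1.2 * (3.4352 + 2.4516) = 7.0642.

7.0642


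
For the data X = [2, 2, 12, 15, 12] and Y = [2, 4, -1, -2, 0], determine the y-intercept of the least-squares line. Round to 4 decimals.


First find the slope: b1 = -0.3690.
Means: xbar = 8.6000, ybar = 0.6000.
b0 = ybar - b1 * xbar = 0.6000 - -0.3690 * 8.6000 = 3.7738.

3.7738


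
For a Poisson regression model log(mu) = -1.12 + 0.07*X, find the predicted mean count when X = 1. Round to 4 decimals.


Compute eta = -1.12 + 0.07 * 1 = -1.0500.
Apply inverse link: mu = e^-1.0500 = 0.3499.

0.3499


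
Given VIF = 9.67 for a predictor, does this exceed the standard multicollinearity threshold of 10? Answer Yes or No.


Check: VIF = 9.67 vs threshold = 10.
Since 9.67 < 10, the answer is No.

No


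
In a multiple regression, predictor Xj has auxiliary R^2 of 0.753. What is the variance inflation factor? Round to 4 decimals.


Using VIF = 1/(1 - R^2_j):
1 - 0.753 = 0.247.
VIF = 4.0486.

4.0486


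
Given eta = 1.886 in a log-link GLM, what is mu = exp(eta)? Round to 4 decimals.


Apply the inverse link:
mu = e^1.886 = 6.5929.

6.5929


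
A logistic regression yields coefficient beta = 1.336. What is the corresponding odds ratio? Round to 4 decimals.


exp(1.336) = 3.8038.
So the odds ratio is 3.8038.

3.8038


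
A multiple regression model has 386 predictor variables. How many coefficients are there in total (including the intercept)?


Including the intercept, the model has 386 predictor coefficients + 1 intercept.
Total = 387.

387


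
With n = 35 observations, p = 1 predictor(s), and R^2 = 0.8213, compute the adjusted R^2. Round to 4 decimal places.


Using the formula:
(1 - 0.8213) = 0.1787.
Multiply by 34/33: 0.1787 * 34 = 6.0758, then 6.0758 / 33 = 0.1841.
Adj R^2 = 1 - 0.1841 = 0.8159.

0.8159


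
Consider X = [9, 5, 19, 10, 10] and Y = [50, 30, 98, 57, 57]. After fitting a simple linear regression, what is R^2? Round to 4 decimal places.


The fitted line is Y = 7.3346 + 4.8175*X.
SSres = 7.6958, SStot = 2449.2000.
R^2 = 1 - SSres/SStot = 0.9969.

0.9969


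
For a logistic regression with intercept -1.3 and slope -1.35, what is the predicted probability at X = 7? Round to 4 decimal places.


Compute z = -1.3 + (-1.35)(7) = -10.7500.
exp(-z) = 46630.0285.
P = 1/(1 + 46630.0285) = 0.0000.

0.0000


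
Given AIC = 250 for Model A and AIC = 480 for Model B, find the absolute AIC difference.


|AIC_A - AIC_B| = |250 - 480| = 230.
Model A is preferred (lower AIC).

230


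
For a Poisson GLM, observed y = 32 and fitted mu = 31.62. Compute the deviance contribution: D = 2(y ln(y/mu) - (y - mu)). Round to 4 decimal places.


Compute y*ln(y/mu) = 32*ln(32/31.62) = 32*0.011946 = 0.382272.
y - mu = 0.38.
D = 2*(0.382272 - (0.38)) = 0.004544, which rounds to 0.0045.

0.0045


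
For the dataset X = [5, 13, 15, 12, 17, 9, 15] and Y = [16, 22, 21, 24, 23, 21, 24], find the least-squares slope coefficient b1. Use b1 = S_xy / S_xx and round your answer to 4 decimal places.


The sample means are xbar = 12.2857 and ybar = 21.5714.
Compute S_xx = 101.4286 and S_xy = 53.8571.
Slope b1 = S_xy / S_xx = 53.8571 / 101.4286 = 0.5310.

0.5310


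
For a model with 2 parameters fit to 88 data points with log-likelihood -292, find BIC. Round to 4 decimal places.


ln(88) = 4.477337.
k * ln(n) = 2 * 4.477337 = 8.954674.
-2L = 584.
BIC = 8.954674 + 584 = 592.954674, which rounds to 592.9547.

592.9547


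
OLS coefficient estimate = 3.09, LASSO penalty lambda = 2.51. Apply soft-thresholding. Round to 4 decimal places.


Absolute value: |3.09| = 3.09.
Compare to lambda = 2.51.
Since |beta| > lambda, coefficient = sign(beta)*(|beta| - lambda) = 0.5800.

0.5800


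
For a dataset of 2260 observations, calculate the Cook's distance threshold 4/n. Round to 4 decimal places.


Cook's distance cutoff = 4/n = 4/2260.
= 0.0018.

0.0018


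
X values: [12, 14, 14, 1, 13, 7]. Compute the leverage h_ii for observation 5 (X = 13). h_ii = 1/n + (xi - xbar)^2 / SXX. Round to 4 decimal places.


n = 6, xbar = 10.1667.
SXX = sum((xi - xbar)^2) = 134.8333.
h = 1/6 + (13 - 10.1667)^2 / 134.8333 = 0.2262.

0.2262


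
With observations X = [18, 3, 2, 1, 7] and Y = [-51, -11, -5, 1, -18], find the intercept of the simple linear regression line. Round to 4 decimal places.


First find the slope: b1 = -2.9014.
Means: xbar = 6.2000, ybar = -16.8000.
b0 = ybar - b1 * xbar = -16.8000 - -2.9014 * 6.2000 = 1.1889.

1.1889


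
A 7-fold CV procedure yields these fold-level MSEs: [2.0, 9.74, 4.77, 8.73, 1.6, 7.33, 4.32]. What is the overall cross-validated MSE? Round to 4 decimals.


Sum of fold MSEs = 38.4900.
Average = 38.4900 / 7 = 5.4986.

5.4986


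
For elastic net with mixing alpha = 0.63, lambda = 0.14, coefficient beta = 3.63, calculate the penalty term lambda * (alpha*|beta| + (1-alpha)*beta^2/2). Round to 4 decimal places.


Compute:
L1 = 0.63 * 3.63 = 2.2869.
L2 = 0.37 * 3.63^2 / 2 = 2.4377.
Penalty = 0.14 * (2.2869 + 2.4377) = 0.6614.

0.6614


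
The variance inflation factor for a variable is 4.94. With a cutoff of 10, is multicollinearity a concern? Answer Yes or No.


Compare VIF = 4.94 to the threshold of 10.
4.94 < 10, so the answer is No.

No


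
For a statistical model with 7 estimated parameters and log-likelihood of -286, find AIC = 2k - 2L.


AIC = 2k - 2*loglik = 2(7) - 2(-286).
= 14 + 572 = 586.

586


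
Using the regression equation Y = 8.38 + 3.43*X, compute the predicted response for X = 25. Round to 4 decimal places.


Predicted value:
Y = 8.38 + (3.43)(25) = 8.38 + 85.7500 = 94.1300.

94.1300


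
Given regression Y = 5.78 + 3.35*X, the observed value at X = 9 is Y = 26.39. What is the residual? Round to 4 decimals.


Compute yhat = 5.78 + (3.35)(9) = 35.9300.
Residual = actual - predicted = 26.39 - 35.9300 = -9.5400.

-9.5400


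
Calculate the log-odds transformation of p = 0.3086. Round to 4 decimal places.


Compute the odds: 0.3086/0.6914 = 0.4463.
Take the natural log: ln(0.4463) = -0.8067.

-0.8067


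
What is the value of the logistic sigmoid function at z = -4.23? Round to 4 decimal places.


Compute exp(4.2300) = 68.7172.
Sigmoid = 1 / (1 + 68.7172) = 1 / 69.7172 = 0.0143.

0.0143


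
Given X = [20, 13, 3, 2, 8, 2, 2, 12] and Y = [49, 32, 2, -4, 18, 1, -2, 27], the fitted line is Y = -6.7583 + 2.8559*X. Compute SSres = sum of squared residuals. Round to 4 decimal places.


For each point, residual = actual - predicted.
Residuals: [-1.3597, 1.6316, 0.1906, -2.9535, 1.9111, 2.0465, -0.9535, -0.5125].
Sum of squared residuals = 22.2827.

22.2827


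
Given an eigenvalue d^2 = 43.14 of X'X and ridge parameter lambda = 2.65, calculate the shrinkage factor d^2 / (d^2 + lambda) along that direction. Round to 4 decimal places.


Compute the denominator: 43.14 + 2.65 = 45.7900.
Shrinkage factor = 43.14 / 45.7900 = 0.9421.

0.9421


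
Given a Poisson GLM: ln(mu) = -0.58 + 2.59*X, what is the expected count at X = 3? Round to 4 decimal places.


eta = -0.58 + 2.59 * 3 = 7.1900.
mu = exp(7.1900) = 1326.1032.

1326.1032


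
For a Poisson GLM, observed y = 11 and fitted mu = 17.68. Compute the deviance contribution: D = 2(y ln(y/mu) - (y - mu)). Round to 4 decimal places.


Compute y*ln(y/mu) = 11*ln(11/17.68) = 11*-0.474539 = -5.219929.
y - mu = -6.68.
D = 2*(-5.219929 - (-6.68)) = 2.920142, which rounds to 2.9201.

2.9201


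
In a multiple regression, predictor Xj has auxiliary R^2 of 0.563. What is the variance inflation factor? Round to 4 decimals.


VIF = 1 / (1 - 0.563).
= 1 / 0.437 = 2.2883.

2.2883


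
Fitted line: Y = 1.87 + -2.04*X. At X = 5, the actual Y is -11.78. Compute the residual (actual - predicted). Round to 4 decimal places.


Predicted = 1.87 + -2.04 * 5 = -8.3300.
Residual = -11.78 - -8.3300 = -3.4500.

-3.4500


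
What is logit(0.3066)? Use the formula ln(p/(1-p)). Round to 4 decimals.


Compute the odds: 0.3066/0.6934 = 0.4422.
Take the natural log: ln(0.4422) = -0.8161.

-0.8161


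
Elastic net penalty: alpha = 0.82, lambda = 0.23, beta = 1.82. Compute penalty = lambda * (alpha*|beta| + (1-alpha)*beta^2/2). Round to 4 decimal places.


L1 component = 0.82 * |1.82| = 1.4924.
L2 component = 0.18 * 1.82^2 / 2 = 0.2981.
Penalty = 0.23 * (1.4924 + 0.2981) = 0.23 * 1.7905 = 0.4118.

0.4118


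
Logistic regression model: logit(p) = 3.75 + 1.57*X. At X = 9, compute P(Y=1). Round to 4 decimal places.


Linear predictor: z = 3.75 + 1.57 * 9 = 17.8800.
P = 1/(1 + exp(-17.8800)) = 1/(1 + 0.0000) = 1.0000.

1.0000


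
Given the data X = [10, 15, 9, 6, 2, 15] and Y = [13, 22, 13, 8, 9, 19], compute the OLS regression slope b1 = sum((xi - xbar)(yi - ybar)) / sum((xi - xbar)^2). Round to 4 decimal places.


First compute the means: xbar = 9.5000, ybar = 14.0000.
Then S_xx = sum((xi - xbar)^2) = 129.5000.
S_xy = sum((xi - xbar)(yi - ybar)) = 130.0000.
b1 = S_xy / S_xx = 130.0000 / 129.5000 = 1.0039.

1.0039


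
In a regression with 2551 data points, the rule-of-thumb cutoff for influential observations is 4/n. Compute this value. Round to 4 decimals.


Cook's distance cutoff = 4/n = 4/2551.
= 0.0016.

0.0016


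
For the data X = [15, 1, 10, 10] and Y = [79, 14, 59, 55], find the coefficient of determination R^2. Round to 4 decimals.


Fit the OLS line: b0 = 9.7500, b1 = 4.6667.
SSres = 9.4167.
SStot = 2230.7500.
R^2 = 1 - 9.4167/2230.7500 = 0.9958.

0.9958


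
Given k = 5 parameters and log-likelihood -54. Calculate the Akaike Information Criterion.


Compute:
2k = 2*5 = 10.
-2*loglik = -2*(-54) = 108.
AIC = 10 + 108 = 118.

118


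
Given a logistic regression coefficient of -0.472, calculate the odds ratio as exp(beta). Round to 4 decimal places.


The odds ratio is computed as:
OR = e^(-0.472) = 0.6238.

0.6238


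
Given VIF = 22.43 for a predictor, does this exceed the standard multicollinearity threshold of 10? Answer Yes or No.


Compare VIF = 22.43 to the threshold of 10.
22.43 >= 10, so the answer is Yes.

Yes


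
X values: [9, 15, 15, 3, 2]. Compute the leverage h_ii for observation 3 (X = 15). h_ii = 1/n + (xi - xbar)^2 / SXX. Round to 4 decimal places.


Compute xbar = 8.8000 with n = 5 observations.
SXX = 156.8000.
Leverage = 1/5 + (15 - 8.8000)^2/156.8000 = 0.4452.

0.4452


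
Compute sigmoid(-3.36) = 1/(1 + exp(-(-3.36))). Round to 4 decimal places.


Compute exp(3.3600) = 28.7892.
Sigmoid = 1 / (1 + 28.7892) = 1 / 29.7892 = 0.0336.

0.0336


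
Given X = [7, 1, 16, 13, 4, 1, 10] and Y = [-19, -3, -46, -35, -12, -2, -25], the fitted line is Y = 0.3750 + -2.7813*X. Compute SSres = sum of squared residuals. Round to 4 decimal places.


Compute predicted values, then residuals = yi - yhat_i.
Residuals: [0.0941, -0.5937, -1.8742, 0.7819, -1.2498, 0.4063, 2.4380].
SSres = sum(residual^2) = 12.1563.

12.1563


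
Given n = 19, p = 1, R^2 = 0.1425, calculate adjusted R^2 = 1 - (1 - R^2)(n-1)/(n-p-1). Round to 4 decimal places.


Adjusted R^2 = 1 - (1 - R^2) * (n-1)/(n-p-1).
(1 - R^2) = 0.8575.
(n-1)/(n-p-1) = 18/17.
(1 - R^2) * (n-1) = 0.8575 * 18 = 15.4350.
Divide by (n-p-1): 15.4350 / 17 = 0.9079.
Adj R^2 = 1 - 0.9079 = 0.0921.

0.0921


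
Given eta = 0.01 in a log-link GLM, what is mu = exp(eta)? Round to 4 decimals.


mu = exp(eta) = exp(0.01).
= 1.0101.

1.0101


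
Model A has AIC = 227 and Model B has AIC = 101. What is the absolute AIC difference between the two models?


Absolute difference = |227 - 101| = 126.
The model with lower AIC (B) is preferred.

126


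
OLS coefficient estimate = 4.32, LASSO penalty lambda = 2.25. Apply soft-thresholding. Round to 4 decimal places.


Absolute value: |4.32| = 4.32.
Compare to lambda = 2.25.
Since |beta| > lambda, coefficient = sign(beta)*(|beta| - lambda) = 2.0700.

2.0700


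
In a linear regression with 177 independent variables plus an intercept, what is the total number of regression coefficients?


Each predictor gets one coefficient, plus one intercept.
Total parameters = 177 + 1 = 178.

178
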